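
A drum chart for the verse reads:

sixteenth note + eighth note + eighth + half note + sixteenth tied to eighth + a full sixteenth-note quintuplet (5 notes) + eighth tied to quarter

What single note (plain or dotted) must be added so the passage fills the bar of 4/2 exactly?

The bar of 4/2 = 32 sixteenth notes.
Express everything in sixteenth notes: sixteenth note = 1; eighth note = 2; eighth = 2; half note = 8; sixteenth tied to eighth (sixteenth + eighth) = 3; a full sixteenth-note quintuplet (5 notes) (five quintuplet sixteenths span one quarter) = 4; eighth tied to quarter (eighth + quarter) = 6.
Adding: 1 + 2 + 2 + 8 + 3 + 4 + 6 = 26.
Remaining: 32 − 26 = 6 sixteenth notes, which is a dotted quarter note.

dotted quarter note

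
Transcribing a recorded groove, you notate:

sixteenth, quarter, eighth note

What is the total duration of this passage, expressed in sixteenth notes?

7

In sixteenth notes: sixteenth = 1; quarter = 4; eighth note = 2.
Sum: 1 + 4 + 2 = 7 sixteenth notes.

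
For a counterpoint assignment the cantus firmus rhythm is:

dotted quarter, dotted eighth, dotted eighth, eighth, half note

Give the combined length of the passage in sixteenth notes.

22

Each duration in sixteenth notes: dotted quarter = 6; dotted eighth = 3; dotted eighth = 3; eighth = 2; half note = 8.
Sum: 6 + 3 + 3 + 2 + 8 = 22 sixteenth notes.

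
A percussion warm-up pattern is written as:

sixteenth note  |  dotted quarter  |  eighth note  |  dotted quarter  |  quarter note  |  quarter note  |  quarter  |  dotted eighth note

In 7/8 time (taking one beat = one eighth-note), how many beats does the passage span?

15

One eighth-note beat = 2 sixteenth notes.
Convert each value to sixteenth notes: sixteenth note = 1; dotted quarter = 6; eighth note = 2; dotted quarter = 6; quarter note = 4; quarter note = 4; quarter = 4; dotted eighth note = 3.
Total: 1 + 6 + 2 + 6 + 4 + 4 + 4 + 3 = 30.
30 ÷ 2 = 15 beats.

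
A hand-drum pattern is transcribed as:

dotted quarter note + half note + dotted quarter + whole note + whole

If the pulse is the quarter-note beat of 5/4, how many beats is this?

One quarter-note beat = 2 eighth notes.
Working in eighth notes: dotted quarter note = 3; half note = 4; dotted quarter = 3; whole note = 8; whole = 8.
Altogether 3 + 4 + 3 + 8 + 8 = 26.
26 ÷ 2 = 13 beats.

13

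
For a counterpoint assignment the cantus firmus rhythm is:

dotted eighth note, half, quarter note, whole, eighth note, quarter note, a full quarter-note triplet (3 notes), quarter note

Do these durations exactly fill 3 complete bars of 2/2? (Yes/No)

No

One bar of 2/2 = 16 sixteenth notes, so 3 bars = 48.
Working in sixteenth notes: dotted eighth note = 3; half = 8; quarter note = 4; whole = 16; eighth note = 2; quarter note = 4; a full quarter-note triplet (3 notes) (three triplet quarters span one half) = 8; quarter note = 4.
Sum: 3 + 8 + 4 + 16 + 2 + 4 + 8 + 4 = 49.
49 exceeds 48, so the answer is No.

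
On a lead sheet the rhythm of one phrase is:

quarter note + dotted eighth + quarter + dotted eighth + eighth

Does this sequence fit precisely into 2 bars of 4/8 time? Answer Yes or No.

One bar of 4/8 = 8 sixteenth notes, so 2 bars = 16.
In sixteenth notes: quarter note = 4; dotted eighth = 3; quarter = 4; dotted eighth = 3; eighth = 2.
Sum: 4 + 3 + 4 + 3 + 2 = 16.
16 equals 16, so the answer is Yes.

Yes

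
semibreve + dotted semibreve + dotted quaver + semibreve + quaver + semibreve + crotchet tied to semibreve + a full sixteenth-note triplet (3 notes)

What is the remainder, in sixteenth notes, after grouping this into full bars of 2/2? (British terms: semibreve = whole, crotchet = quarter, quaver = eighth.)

One bar of 2/2 = 16 sixteenth notes.
Express everything in sixteenth notes: semibreve = 16; dotted semibreve = 24; dotted quaver = 3; semibreve = 16; quaver = 2; semibreve = 16; crotchet tied to semibreve (crotchet + semibreve) = 20; a full sixteenth-note triplet (3 notes) (three triplet sixteenths span one eighth) = 2.
Adding: 16 + 24 + 3 + 16 + 2 + 16 + 20 + 2 = 99.
99 ÷ 16 = 6 complete bars with 3 sixteenth notes remaining.

3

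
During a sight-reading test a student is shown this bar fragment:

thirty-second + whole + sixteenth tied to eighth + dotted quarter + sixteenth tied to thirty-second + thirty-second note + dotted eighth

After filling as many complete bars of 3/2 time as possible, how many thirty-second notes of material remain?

One bar of 3/2 = 48 thirty-second notes.
Each duration in thirty-second notes: thirty-second = 1; whole = 32; sixteenth tied to eighth (sixteenth + eighth) = 6; dotted quarter = 12; sixteenth tied to thirty-second (sixteenth + thirty-second) = 3; thirty-second note = 1; dotted eighth = 6.
Sum: 1 + 32 + 6 + 12 + 3 + 1 + 6 = 61.
61 ÷ 48 = 1 complete bar with 13 thirty-second notes remaining.

13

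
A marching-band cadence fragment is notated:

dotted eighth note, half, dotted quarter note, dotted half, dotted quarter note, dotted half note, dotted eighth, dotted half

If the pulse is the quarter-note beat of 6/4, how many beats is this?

One quarter-note beat = 4 sixteenth notes.
Each duration in sixteenth notes: dotted eighth note = 3; half = 8; dotted quarter note = 6; dotted half = 12; dotted quarter note = 6; dotted half note = 12; dotted eighth = 3; dotted half = 12.
Sum: 3 + 8 + 6 + 12 + 6 + 12 + 3 + 12 = 62.
62 ÷ 4 = 15.5 beats.

15.5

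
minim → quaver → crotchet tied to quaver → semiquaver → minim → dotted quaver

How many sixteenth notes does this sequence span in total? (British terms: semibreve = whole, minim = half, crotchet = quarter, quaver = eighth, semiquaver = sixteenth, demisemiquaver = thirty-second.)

28

Convert each value to sixteenth notes: minim = 8; quaver = 2; crotchet tied to quaver (crotchet + quaver) = 6; semiquaver = 1; minim = 8; dotted quaver = 3.
Total: 8 + 2 + 6 + 1 + 8 + 3 = 28 sixteenth notes.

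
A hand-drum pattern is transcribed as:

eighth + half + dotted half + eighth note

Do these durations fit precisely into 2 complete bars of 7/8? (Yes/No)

No

One bar of 7/8 = 7 eighth notes, so 2 bars = 14.
Working in eighth notes: eighth = 1; half = 4; dotted half = 6; eighth note = 1.
Total: 1 + 4 + 6 + 1 = 12.
12 falls short of 14, so the answer is No.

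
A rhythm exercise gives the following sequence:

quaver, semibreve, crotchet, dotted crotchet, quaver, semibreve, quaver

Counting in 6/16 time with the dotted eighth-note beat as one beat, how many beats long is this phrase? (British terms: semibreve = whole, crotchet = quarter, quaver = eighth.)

One dotted eighth-note beat = 3 sixteenth notes.
Convert each value to sixteenth notes: quaver = 2; semibreve = 16; crotchet = 4; dotted crotchet = 6; quaver = 2; semibreve = 16; quaver = 2.
Sum: 2 + 16 + 4 + 6 + 2 + 16 + 2 = 48.
48 ÷ 3 = 16 beats.

16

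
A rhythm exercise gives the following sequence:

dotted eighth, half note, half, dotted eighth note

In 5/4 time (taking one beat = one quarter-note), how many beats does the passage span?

5.5

One quarter-note beat = 4 sixteenth notes.
Express everything in sixteenth notes: dotted eighth = 3; half note = 8; half = 8; dotted eighth note = 3.
Total: 3 + 8 + 8 + 3 = 22.
22 ÷ 4 = 5.5 beats.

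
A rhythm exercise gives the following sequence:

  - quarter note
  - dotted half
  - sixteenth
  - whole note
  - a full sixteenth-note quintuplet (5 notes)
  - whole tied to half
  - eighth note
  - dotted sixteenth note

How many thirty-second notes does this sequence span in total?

Express everything in thirty-second notes: quarter note = 8; dotted half = 24; sixteenth = 2; whole note = 32; a full sixteenth-note quintuplet (5 notes) (five quintuplet sixteenths span one quarter) = 8; whole tied to half (whole + half) = 48; eighth note = 4; dotted sixteenth note = 3.
Sum: 8 + 24 + 2 + 32 + 8 + 48 + 4 + 3 = 129 thirty-second notes.

129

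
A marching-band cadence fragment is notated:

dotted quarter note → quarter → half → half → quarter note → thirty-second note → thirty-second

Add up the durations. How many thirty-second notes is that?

Convert each value to thirty-second notes: dotted quarter note = 12; quarter = 8; half = 16; half = 16; quarter note = 8; thirty-second note = 1; thirty-second = 1.
Adding: 12 + 8 + 16 + 16 + 8 + 1 + 1 = 62 thirty-second notes.

62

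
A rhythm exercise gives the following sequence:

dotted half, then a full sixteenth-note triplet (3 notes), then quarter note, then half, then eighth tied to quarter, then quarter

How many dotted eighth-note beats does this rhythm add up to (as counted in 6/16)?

One dotted eighth-note beat = 3 sixteenth notes.
Express everything in sixteenth notes: dotted half = 12; a full sixteenth-note triplet (3 notes) (three triplet sixteenths span one eighth) = 2; quarter note = 4; half = 8; eighth tied to quarter (eighth + quarter) = 6; quarter = 4.
Altogether 12 + 2 + 4 + 8 + 6 + 4 = 36.
36 ÷ 3 = 12 beats.

12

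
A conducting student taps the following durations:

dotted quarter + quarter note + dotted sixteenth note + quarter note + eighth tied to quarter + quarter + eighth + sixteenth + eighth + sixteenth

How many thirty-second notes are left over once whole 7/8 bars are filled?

7

One bar of 7/8 = 28 thirty-second notes.
Working in thirty-second notes: dotted quarter = 12; quarter note = 8; dotted sixteenth note = 3; quarter note = 8; eighth tied to quarter (eighth + quarter) = 12; quarter = 8; eighth = 4; sixteenth = 2; eighth = 4; sixteenth = 2.
Sum: 12 + 8 + 3 + 8 + 12 + 8 + 4 + 2 + 4 + 2 = 63.
63 ÷ 28 = 2 complete bars with 7 thirty-second notes remaining.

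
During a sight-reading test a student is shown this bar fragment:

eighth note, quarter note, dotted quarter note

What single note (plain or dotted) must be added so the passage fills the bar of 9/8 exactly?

dotted quarter note

The bar of 9/8 = 9 eighth notes.
Convert each value to eighth notes: eighth note = 1; quarter note = 2; dotted quarter note = 3.
Total: 1 + 2 + 3 = 6.
Remaining: 9 − 6 = 3 eighth notes, which is a dotted quarter note.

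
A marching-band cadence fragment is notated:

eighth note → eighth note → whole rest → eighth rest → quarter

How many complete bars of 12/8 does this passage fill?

1

One bar of 12/8 = 12 eighth notes.
Working in eighth notes: eighth note = 1; eighth note = 1; whole rest = 8; eighth rest = 1; quarter = 2.
Adding: 1 + 1 + 8 + 1 + 2 = 13.
13 ÷ 12 = 1 complete bar with 1 left over.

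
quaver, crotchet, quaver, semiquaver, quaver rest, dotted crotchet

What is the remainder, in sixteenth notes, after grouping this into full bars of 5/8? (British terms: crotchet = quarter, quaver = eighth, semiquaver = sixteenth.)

7

One bar of 5/8 = 10 sixteenth notes.
Working in sixteenth notes: quaver = 2; crotchet = 4; quaver = 2; semiquaver = 1; quaver rest = 2; dotted crotchet = 6.
Adding: 2 + 4 + 2 + 1 + 2 + 6 = 17.
17 ÷ 10 = 1 complete bar with 7 sixteenth notes remaining.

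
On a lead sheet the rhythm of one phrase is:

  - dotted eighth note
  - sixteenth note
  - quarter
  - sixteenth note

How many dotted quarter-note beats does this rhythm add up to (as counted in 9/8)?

1.5

One dotted quarter-note beat = 6 sixteenth notes.
Convert each value to sixteenth notes: dotted eighth note = 3; sixteenth note = 1; quarter = 4; sixteenth note = 1.
Altogether 3 + 1 + 4 + 1 = 9.
9 ÷ 6 = 1.5 beats.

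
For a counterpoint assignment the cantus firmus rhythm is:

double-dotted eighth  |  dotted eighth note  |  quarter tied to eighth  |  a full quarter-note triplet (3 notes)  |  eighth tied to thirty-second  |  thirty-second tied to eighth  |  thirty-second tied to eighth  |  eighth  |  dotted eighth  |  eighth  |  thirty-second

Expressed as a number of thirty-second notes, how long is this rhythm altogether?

Convert each value to thirty-second notes: double-dotted eighth = 7; dotted eighth note = 6; quarter tied to eighth (quarter + eighth) = 12; a full quarter-note triplet (3 notes) (three triplet quarters span one half) = 16; eighth tied to thirty-second (eighth + thirty-second) = 5; thirty-second tied to eighth (thirty-second + eighth) = 5; thirty-second tied to eighth (thirty-second + eighth) = 5; eighth = 4; dotted eighth = 6; eighth = 4; thirty-second = 1.
Sum: 7 + 6 + 12 + 16 + 5 + 5 + 5 + 4 + 6 + 4 + 1 = 71 thirty-second notes.

71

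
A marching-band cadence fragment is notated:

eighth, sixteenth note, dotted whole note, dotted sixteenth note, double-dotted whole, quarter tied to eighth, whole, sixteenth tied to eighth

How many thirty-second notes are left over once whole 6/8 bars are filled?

One bar of 6/8 = 24 thirty-second notes.
Convert each value to thirty-second notes: eighth = 4; sixteenth note = 2; dotted whole note = 48; dotted sixteenth note = 3; double-dotted whole = 56; quarter tied to eighth (quarter + eighth) = 12; whole = 32; sixteenth tied to eighth (sixteenth + eighth) = 6.
Total: 4 + 2 + 48 + 3 + 56 + 12 + 32 + 6 = 163.
163 ÷ 24 = 6 complete bars with 19 thirty-second notes remaining.

19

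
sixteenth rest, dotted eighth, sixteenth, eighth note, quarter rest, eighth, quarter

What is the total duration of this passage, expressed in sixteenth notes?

17

Working in sixteenth notes: sixteenth rest = 1; dotted eighth = 3; sixteenth = 1; eighth note = 2; quarter rest = 4; eighth = 2; quarter = 4.
Altogether 1 + 3 + 1 + 2 + 4 + 2 + 4 = 17 sixteenth notes.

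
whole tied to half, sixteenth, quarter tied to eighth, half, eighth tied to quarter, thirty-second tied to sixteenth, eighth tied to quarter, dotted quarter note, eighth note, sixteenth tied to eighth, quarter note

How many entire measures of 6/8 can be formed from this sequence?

5

One bar of 6/8 = 24 thirty-second notes.
Each duration in thirty-second notes: whole tied to half (whole + half) = 48; sixteenth = 2; quarter tied to eighth (quarter + eighth) = 12; half = 16; eighth tied to quarter (eighth + quarter) = 12; thirty-second tied to sixteenth (thirty-second + sixteenth) = 3; eighth tied to quarter (eighth + quarter) = 12; dotted quarter note = 12; eighth note = 4; sixteenth tied to eighth (sixteenth + eighth) = 6; quarter note = 8.
Altogether 48 + 2 + 12 + 16 + 12 + 3 + 12 + 12 + 4 + 6 + 8 = 135.
135 ÷ 24 = 5 complete bars with 15 left over.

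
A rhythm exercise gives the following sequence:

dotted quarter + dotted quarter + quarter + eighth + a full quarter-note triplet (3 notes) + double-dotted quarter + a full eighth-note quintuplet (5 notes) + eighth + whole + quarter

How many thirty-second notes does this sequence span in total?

126

Each duration in thirty-second notes: dotted quarter = 12; dotted quarter = 12; quarter = 8; eighth = 4; a full quarter-note triplet (3 notes) (three triplet quarters span one half) = 16; double-dotted quarter = 14; a full eighth-note quintuplet (5 notes) (five quintuplet eighths span one half) = 16; eighth = 4; whole = 32; quarter = 8.
Sum: 12 + 12 + 8 + 4 + 16 + 14 + 16 + 4 + 32 + 8 = 126 thirty-second notes.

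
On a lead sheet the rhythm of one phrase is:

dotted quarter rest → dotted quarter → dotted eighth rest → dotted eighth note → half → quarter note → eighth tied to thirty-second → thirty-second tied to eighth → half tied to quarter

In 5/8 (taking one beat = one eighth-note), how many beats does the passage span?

One eighth-note beat = 4 thirty-second notes.
Working in thirty-second notes: dotted quarter rest = 12; dotted quarter = 12; dotted eighth rest = 6; dotted eighth note = 6; half = 16; quarter note = 8; eighth tied to thirty-second (eighth + thirty-second) = 5; thirty-second tied to eighth (thirty-second + eighth) = 5; half tied to quarter (half + quarter) = 24.
Total: 12 + 12 + 6 + 6 + 16 + 8 + 5 + 5 + 24 = 94.
94 ÷ 4 = 23.5 beats.

23.5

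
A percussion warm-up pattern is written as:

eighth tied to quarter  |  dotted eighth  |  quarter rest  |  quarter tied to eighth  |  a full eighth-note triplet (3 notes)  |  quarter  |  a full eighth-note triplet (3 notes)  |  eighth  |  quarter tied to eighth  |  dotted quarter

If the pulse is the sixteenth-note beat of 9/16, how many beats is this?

45

One sixteenth-note beat = 2 thirty-second notes.
Working in thirty-second notes: eighth tied to quarter (eighth + quarter) = 12; dotted eighth = 6; quarter rest = 8; quarter tied to eighth (quarter + eighth) = 12; a full eighth-note triplet (3 notes) (three triplet eighths span one quarter) = 8; quarter = 8; a full eighth-note triplet (3 notes) (three triplet eighths span one quarter) = 8; eighth = 4; quarter tied to eighth (quarter + eighth) = 12; dotted quarter = 12.
Altogether 12 + 6 + 8 + 12 + 8 + 8 + 8 + 4 + 12 + 12 = 90.
90 ÷ 2 = 45 beats.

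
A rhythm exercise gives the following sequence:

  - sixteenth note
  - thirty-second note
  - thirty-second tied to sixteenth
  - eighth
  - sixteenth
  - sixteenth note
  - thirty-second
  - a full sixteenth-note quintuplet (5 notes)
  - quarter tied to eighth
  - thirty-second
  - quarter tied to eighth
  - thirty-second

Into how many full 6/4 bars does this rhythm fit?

One bar of 6/4 = 48 thirty-second notes.
In thirty-second notes: sixteenth note = 2; thirty-second note = 1; thirty-second tied to sixteenth (thirty-second + sixteenth) = 3; eighth = 4; sixteenth = 2; sixteenth note = 2; thirty-second = 1; a full sixteenth-note quintuplet (5 notes) (five quintuplet sixteenths span one quarter) = 8; quarter tied to eighth (quarter + eighth) = 12; thirty-second = 1; quarter tied to eighth (quarter + eighth) = 12; thirty-second = 1.
Sum: 2 + 1 + 3 + 4 + 2 + 2 + 1 + 8 + 12 + 1 + 12 + 1 = 49.
49 ÷ 48 = 1 complete bar with 1 left over.

1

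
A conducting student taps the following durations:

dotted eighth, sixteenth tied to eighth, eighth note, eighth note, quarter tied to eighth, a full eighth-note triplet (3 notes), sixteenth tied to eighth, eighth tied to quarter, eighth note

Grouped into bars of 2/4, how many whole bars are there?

3

One bar of 2/4 = 8 sixteenth notes.
Working in sixteenth notes: dotted eighth = 3; sixteenth tied to eighth (sixteenth + eighth) = 3; eighth note = 2; eighth note = 2; quarter tied to eighth (quarter + eighth) = 6; a full eighth-note triplet (3 notes) (three triplet eighths span one quarter) = 4; sixteenth tied to eighth (sixteenth + eighth) = 3; eighth tied to quarter (eighth + quarter) = 6; eighth note = 2.
Altogether 3 + 3 + 2 + 2 + 6 + 4 + 3 + 6 + 2 = 31.
31 ÷ 8 = 3 complete bars with 7 left over.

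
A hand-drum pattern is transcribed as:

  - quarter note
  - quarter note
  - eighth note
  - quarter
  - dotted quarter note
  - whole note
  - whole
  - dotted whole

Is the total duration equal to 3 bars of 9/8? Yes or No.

One bar of 9/8 = 9 eighth notes, so 3 bars = 27.
Convert each value to eighth notes: quarter note = 2; quarter note = 2; eighth note = 1; quarter = 2; dotted quarter note = 3; whole note = 8; whole = 8; dotted whole = 12.
Total: 2 + 2 + 1 + 2 + 3 + 8 + 8 + 12 = 38.
38 exceeds 27, so the answer is No.

No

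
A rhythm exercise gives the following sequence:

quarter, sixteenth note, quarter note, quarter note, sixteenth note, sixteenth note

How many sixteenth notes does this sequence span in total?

Working in sixteenth notes: quarter = 4; sixteenth note = 1; quarter note = 4; quarter note = 4; sixteenth note = 1; sixteenth note = 1.
Altogether 4 + 1 + 4 + 4 + 1 + 1 = 15 sixteenth notes.

15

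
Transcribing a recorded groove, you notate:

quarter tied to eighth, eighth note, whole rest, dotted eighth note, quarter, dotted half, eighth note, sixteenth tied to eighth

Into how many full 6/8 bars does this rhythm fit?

4

One bar of 6/8 = 12 sixteenth notes.
Convert each value to sixteenth notes: quarter tied to eighth (quarter + eighth) = 6; eighth note = 2; whole rest = 16; dotted eighth note = 3; quarter = 4; dotted half = 12; eighth note = 2; sixteenth tied to eighth (sixteenth + eighth) = 3.
Sum: 6 + 2 + 16 + 3 + 4 + 12 + 2 + 3 = 48.
48 ÷ 12 = 4 complete bars with 0 left over.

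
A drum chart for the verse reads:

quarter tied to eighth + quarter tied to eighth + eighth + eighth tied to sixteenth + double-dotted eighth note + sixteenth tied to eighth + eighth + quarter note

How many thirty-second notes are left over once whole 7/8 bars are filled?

3

One bar of 7/8 = 28 thirty-second notes.
Express everything in thirty-second notes: quarter tied to eighth (quarter + eighth) = 12; quarter tied to eighth (quarter + eighth) = 12; eighth = 4; eighth tied to sixteenth (eighth + sixteenth) = 6; double-dotted eighth note = 7; sixteenth tied to eighth (sixteenth + eighth) = 6; eighth = 4; quarter note = 8.
Altogether 12 + 12 + 4 + 6 + 7 + 6 + 4 + 8 = 59.
59 ÷ 28 = 2 complete bars with 3 thirty-second notes remaining.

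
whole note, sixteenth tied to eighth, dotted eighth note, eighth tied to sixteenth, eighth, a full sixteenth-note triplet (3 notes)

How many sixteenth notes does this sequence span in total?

29

Working in sixteenth notes: whole note = 16; sixteenth tied to eighth (sixteenth + eighth) = 3; dotted eighth note = 3; eighth tied to sixteenth (eighth + sixteenth) = 3; eighth = 2; a full sixteenth-note triplet (3 notes) (three triplet sixteenths span one eighth) = 2.
Altogether 16 + 3 + 3 + 3 + 2 + 2 = 29 sixteenth notes.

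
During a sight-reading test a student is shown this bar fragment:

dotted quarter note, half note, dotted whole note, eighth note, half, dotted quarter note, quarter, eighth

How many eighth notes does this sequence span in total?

30

Express everything in eighth notes: dotted quarter note = 3; half note = 4; dotted whole note = 12; eighth note = 1; half = 4; dotted quarter note = 3; quarter = 2; eighth = 1.
Total: 3 + 4 + 12 + 1 + 4 + 3 + 2 + 1 = 30 eighth notes.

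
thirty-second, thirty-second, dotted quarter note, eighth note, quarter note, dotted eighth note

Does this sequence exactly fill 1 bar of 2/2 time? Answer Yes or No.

One bar of 2/2 = 32 thirty-second notes.
In thirty-second notes: thirty-second = 1; thirty-second = 1; dotted quarter note = 12; eighth note = 4; quarter note = 8; dotted eighth note = 6.
Altogether 1 + 1 + 12 + 4 + 8 + 6 = 32.
32 equals 32, so the answer is Yes.

Yes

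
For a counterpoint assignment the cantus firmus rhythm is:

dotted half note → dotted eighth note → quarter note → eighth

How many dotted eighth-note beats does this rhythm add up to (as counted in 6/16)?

7

One dotted eighth-note beat = 3 sixteenth notes.
Working in sixteenth notes: dotted half note = 12; dotted eighth note = 3; quarter note = 4; eighth = 2.
Sum: 12 + 3 + 4 + 2 = 21.
21 ÷ 3 = 7 beats.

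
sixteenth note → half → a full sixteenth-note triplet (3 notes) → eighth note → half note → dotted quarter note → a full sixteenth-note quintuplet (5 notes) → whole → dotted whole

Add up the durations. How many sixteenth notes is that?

71

Express everything in sixteenth notes: sixteenth note = 1; half = 8; a full sixteenth-note triplet (3 notes) (three triplet sixteenths span one eighth) = 2; eighth note = 2; half note = 8; dotted quarter note = 6; a full sixteenth-note quintuplet (5 notes) (five quintuplet sixteenths span one quarter) = 4; whole = 16; dotted whole = 24.
Adding: 1 + 8 + 2 + 2 + 8 + 6 + 4 + 16 + 24 = 71 sixteenth notes.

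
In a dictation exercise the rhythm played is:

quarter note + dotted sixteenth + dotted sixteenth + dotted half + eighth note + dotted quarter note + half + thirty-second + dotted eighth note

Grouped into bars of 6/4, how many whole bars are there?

One bar of 6/4 = 48 thirty-second notes.
Working in thirty-second notes: quarter note = 8; dotted sixteenth = 3; dotted sixteenth = 3; dotted half = 24; eighth note = 4; dotted quarter note = 12; half = 16; thirty-second = 1; dotted eighth note = 6.
Adding: 8 + 3 + 3 + 24 + 4 + 12 + 16 + 1 + 6 = 77.
77 ÷ 48 = 1 complete bar with 29 left over.

1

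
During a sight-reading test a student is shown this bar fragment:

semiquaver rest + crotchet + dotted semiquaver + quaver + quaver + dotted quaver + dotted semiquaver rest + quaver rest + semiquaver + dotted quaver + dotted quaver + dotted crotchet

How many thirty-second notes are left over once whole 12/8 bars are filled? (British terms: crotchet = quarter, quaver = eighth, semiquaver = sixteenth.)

One bar of 12/8 = 48 thirty-second notes.
Express everything in thirty-second notes: semiquaver rest = 2; crotchet = 8; dotted semiquaver = 3; quaver = 4; quaver = 4; dotted quaver = 6; dotted semiquaver rest = 3; quaver rest = 4; semiquaver = 2; dotted quaver = 6; dotted quaver = 6; dotted crotchet = 12.
Altogether 2 + 8 + 3 + 4 + 4 + 6 + 3 + 4 + 2 + 6 + 6 + 12 = 60.
60 ÷ 48 = 1 complete bar with 12 thirty-second notes remaining.

12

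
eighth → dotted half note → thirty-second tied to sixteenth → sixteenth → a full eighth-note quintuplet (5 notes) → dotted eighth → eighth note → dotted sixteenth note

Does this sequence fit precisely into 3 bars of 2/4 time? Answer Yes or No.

No

One bar of 2/4 = 16 thirty-second notes, so 3 bars = 48.
Each duration in thirty-second notes: eighth = 4; dotted half note = 24; thirty-second tied to sixteenth (thirty-second + sixteenth) = 3; sixteenth = 2; a full eighth-note quintuplet (5 notes) (five quintuplet eighths span one half) = 16; dotted eighth = 6; eighth note = 4; dotted sixteenth note = 3.
Total: 4 + 24 + 3 + 2 + 16 + 6 + 4 + 3 = 62.
62 exceeds 48, so the answer is No.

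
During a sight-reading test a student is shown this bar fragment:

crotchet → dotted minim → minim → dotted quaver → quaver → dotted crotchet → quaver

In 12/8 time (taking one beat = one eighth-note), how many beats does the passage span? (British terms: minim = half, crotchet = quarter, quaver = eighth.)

One eighth-note beat = 2 sixteenth notes.
In sixteenth notes: crotchet = 4; dotted minim = 12; minim = 8; dotted quaver = 3; quaver = 2; dotted crotchet = 6; quaver = 2.
Sum: 4 + 12 + 8 + 3 + 2 + 6 + 2 = 37.
37 ÷ 2 = 18.5 beats.

18.5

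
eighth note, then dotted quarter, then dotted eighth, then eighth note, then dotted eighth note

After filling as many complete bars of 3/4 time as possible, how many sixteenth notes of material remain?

4

One bar of 3/4 = 12 sixteenth notes.
In sixteenth notes: eighth note = 2; dotted quarter = 6; dotted eighth = 3; eighth note = 2; dotted eighth note = 3.
Altogether 2 + 6 + 3 + 2 + 3 = 16.
16 ÷ 12 = 1 complete bar with 4 sixteenth notes remaining.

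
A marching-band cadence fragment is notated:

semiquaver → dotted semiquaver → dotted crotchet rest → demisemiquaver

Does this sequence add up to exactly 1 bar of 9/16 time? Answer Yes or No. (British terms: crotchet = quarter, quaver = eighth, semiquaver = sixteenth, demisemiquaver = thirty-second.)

Yes

One bar of 9/16 = 18 thirty-second notes.
In thirty-second notes: semiquaver = 2; dotted semiquaver = 3; dotted crotchet rest = 12; demisemiquaver = 1.
Total: 2 + 3 + 12 + 1 = 18.
18 equals 18, so the answer is Yes.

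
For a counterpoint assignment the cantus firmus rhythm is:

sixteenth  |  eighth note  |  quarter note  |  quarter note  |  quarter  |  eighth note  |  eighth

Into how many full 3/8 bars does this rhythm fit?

One bar of 3/8 = 6 sixteenth notes.
In sixteenth notes: sixteenth = 1; eighth note = 2; quarter note = 4; quarter note = 4; quarter = 4; eighth note = 2; eighth = 2.
Total: 1 + 2 + 4 + 4 + 4 + 2 + 2 = 19.
19 ÷ 6 = 3 complete bars with 1 left over.

3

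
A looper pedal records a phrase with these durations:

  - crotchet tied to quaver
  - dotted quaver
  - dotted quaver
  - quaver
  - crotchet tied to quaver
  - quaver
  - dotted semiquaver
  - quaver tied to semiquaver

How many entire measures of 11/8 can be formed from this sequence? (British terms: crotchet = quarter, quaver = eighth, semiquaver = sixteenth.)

One bar of 11/8 = 44 thirty-second notes.
In thirty-second notes: crotchet tied to quaver (crotchet + quaver) = 12; dotted quaver = 6; dotted quaver = 6; quaver = 4; crotchet tied to quaver (crotchet + quaver) = 12; quaver = 4; dotted semiquaver = 3; quaver tied to semiquaver (quaver + semiquaver) = 6.
Sum: 12 + 6 + 6 + 4 + 12 + 4 + 3 + 6 = 53.
53 ÷ 44 = 1 complete bar with 9 left over.

1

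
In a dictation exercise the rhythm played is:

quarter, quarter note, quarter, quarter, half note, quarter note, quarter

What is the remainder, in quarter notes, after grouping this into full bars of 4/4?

One bar of 4/4 = 4 quarter notes.
In quarter notes: quarter = 1; quarter note = 1; quarter = 1; quarter = 1; half note = 2; quarter note = 1; quarter = 1.
Altogether 1 + 1 + 1 + 1 + 2 + 1 + 1 = 8.
8 ÷ 4 = 2 complete bars with 0 quarter notes remaining.

0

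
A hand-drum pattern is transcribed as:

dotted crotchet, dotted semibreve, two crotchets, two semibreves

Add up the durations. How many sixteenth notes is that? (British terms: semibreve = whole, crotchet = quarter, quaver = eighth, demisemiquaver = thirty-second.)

70

Convert each value to sixteenth notes: dotted crotchet = 6; dotted semibreve = 24; crotchet = 4; crotchet = 4; semibreve = 16; semibreve = 16.
Altogether 6 + 24 + 4 + 4 + 16 + 16 = 70 sixteenth notes.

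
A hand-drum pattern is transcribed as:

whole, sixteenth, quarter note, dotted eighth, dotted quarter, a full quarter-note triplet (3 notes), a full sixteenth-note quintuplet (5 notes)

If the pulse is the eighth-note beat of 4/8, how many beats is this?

One eighth-note beat = 2 sixteenth notes.
Each duration in sixteenth notes: whole = 16; sixteenth = 1; quarter note = 4; dotted eighth = 3; dotted quarter = 6; a full quarter-note triplet (3 notes) (three triplet quarters span one half) = 8; a full sixteenth-note quintuplet (5 notes) (five quintuplet sixteenths span one quarter) = 4.
Adding: 16 + 1 + 4 + 3 + 6 + 8 + 4 = 42.
42 ÷ 2 = 21 beats.

21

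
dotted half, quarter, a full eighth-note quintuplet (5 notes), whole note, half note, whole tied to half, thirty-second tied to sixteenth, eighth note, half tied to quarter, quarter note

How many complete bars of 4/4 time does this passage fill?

One bar of 4/4 = 32 thirty-second notes.
Express everything in thirty-second notes: dotted half = 24; quarter = 8; a full eighth-note quintuplet (5 notes) (five quintuplet eighths span one half) = 16; whole note = 32; half note = 16; whole tied to half (whole + half) = 48; thirty-second tied to sixteenth (thirty-second + sixteenth) = 3; eighth note = 4; half tied to quarter (half + quarter) = 24; quarter note = 8.
Sum: 24 + 8 + 16 + 32 + 16 + 48 + 3 + 4 + 24 + 8 = 183.
183 ÷ 32 = 5 complete bars with 23 left over.

5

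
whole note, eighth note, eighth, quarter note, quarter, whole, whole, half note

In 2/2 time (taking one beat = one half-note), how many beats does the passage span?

One half-note beat = 4 eighth notes.
Each duration in eighth notes: whole note = 8; eighth note = 1; eighth = 1; quarter note = 2; quarter = 2; whole = 8; whole = 8; half note = 4.
Altogether 8 + 1 + 1 + 2 + 2 + 8 + 8 + 4 = 34.
34 ÷ 4 = 8.5 beats.

8.5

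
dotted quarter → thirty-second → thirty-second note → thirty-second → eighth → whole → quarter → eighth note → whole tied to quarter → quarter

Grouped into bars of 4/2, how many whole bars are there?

1

One bar of 4/2 = 64 thirty-second notes.
Express everything in thirty-second notes: dotted quarter = 12; thirty-second = 1; thirty-second note = 1; thirty-second = 1; eighth = 4; whole = 32; quarter = 8; eighth note = 4; whole tied to quarter (whole + quarter) = 40; quarter = 8.
Altogether 12 + 1 + 1 + 1 + 4 + 32 + 8 + 4 + 40 + 8 = 111.
111 ÷ 64 = 1 complete bar with 47 left over.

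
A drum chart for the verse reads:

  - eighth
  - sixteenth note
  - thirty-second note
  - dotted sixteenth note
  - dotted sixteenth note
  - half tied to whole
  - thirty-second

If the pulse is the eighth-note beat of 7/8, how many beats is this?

15.5

One eighth-note beat = 4 thirty-second notes.
Each duration in thirty-second notes: eighth = 4; sixteenth note = 2; thirty-second note = 1; dotted sixteenth note = 3; dotted sixteenth note = 3; half tied to whole (half + whole) = 48; thirty-second = 1.
Total: 4 + 2 + 1 + 3 + 3 + 48 + 1 = 62.
62 ÷ 4 = 15.5 beats.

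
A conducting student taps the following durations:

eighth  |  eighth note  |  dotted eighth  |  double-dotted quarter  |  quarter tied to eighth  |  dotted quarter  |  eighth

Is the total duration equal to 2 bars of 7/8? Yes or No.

One bar of 7/8 = 14 sixteenth notes, so 2 bars = 28.
Each duration in sixteenth notes: eighth = 2; eighth note = 2; dotted eighth = 3; double-dotted quarter = 7; quarter tied to eighth (quarter + eighth) = 6; dotted quarter = 6; eighth = 2.
Sum: 2 + 2 + 3 + 7 + 6 + 6 + 2 = 28.
28 equals 28, so the answer is Yes.

Yes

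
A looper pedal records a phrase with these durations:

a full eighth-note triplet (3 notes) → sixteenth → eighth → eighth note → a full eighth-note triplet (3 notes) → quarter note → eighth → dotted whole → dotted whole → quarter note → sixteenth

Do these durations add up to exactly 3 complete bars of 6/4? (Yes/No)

One bar of 6/4 = 24 sixteenth notes, so 3 bars = 72.
In sixteenth notes: a full eighth-note triplet (3 notes) (three triplet eighths span one quarter) = 4; sixteenth = 1; eighth = 2; eighth note = 2; a full eighth-note triplet (3 notes) (three triplet eighths span one quarter) = 4; quarter note = 4; eighth = 2; dotted whole = 24; dotted whole = 24; quarter note = 4; sixteenth = 1.
Altogether 4 + 1 + 2 + 2 + 4 + 4 + 2 + 24 + 24 + 4 + 1 = 72.
72 equals 72, so the answer is Yes.

Yes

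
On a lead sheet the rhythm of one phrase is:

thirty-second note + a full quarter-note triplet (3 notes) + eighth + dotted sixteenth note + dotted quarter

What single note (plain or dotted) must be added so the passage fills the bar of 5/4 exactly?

The bar of 5/4 = 40 thirty-second notes.
Convert each value to thirty-second notes: thirty-second note = 1; a full quarter-note triplet (3 notes) (three triplet quarters span one half) = 16; eighth = 4; dotted sixteenth note = 3; dotted quarter = 12.
Adding: 1 + 16 + 4 + 3 + 12 = 36.
Remaining: 40 − 36 = 4 thirty-second notes, which is a eighth note.

eighth note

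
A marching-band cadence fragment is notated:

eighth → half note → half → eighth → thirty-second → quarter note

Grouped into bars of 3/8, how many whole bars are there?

4

One bar of 3/8 = 12 thirty-second notes.
In thirty-second notes: eighth = 4; half note = 16; half = 16; eighth = 4; thirty-second = 1; quarter note = 8.
Sum: 4 + 16 + 16 + 4 + 1 + 8 = 49.
49 ÷ 12 = 4 complete bars with 1 left over.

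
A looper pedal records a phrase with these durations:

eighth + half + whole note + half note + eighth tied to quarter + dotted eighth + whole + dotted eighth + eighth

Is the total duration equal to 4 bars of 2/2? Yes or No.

Yes

One bar of 2/2 = 16 sixteenth notes, so 4 bars = 64.
Convert each value to sixteenth notes: eighth = 2; half = 8; whole note = 16; half note = 8; eighth tied to quarter (eighth + quarter) = 6; dotted eighth = 3; whole = 16; dotted eighth = 3; eighth = 2.
Adding: 2 + 8 + 16 + 8 + 6 + 3 + 16 + 3 + 2 = 64.
64 equals 64, so the answer is Yes.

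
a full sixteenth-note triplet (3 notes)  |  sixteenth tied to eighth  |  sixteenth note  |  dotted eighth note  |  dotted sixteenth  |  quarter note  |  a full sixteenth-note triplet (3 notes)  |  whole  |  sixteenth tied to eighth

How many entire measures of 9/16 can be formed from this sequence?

3

One bar of 9/16 = 18 thirty-second notes.
Working in thirty-second notes: a full sixteenth-note triplet (3 notes) (three triplet sixteenths span one eighth) = 4; sixteenth tied to eighth (sixteenth + eighth) = 6; sixteenth note = 2; dotted eighth note = 6; dotted sixteenth = 3; quarter note = 8; a full sixteenth-note triplet (3 notes) (three triplet sixteenths span one eighth) = 4; whole = 32; sixteenth tied to eighth (sixteenth + eighth) = 6.
Sum: 4 + 6 + 2 + 6 + 3 + 8 + 4 + 32 + 6 = 71.
71 ÷ 18 = 3 complete bars with 17 left over.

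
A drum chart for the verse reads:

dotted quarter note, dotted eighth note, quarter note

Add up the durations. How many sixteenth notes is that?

13

Convert each value to sixteenth notes: dotted quarter note = 6; dotted eighth note = 3; quarter note = 4.
Sum: 6 + 3 + 4 = 13 sixteenth notes.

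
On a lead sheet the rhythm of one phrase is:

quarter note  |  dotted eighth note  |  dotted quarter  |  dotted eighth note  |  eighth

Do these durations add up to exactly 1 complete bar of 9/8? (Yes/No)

One bar of 9/8 = 18 sixteenth notes.
Convert each value to sixteenth notes: quarter note = 4; dotted eighth note = 3; dotted quarter = 6; dotted eighth note = 3; eighth = 2.
Adding: 4 + 3 + 6 + 3 + 2 = 18.
18 equals 18, so the answer is Yes.

Yes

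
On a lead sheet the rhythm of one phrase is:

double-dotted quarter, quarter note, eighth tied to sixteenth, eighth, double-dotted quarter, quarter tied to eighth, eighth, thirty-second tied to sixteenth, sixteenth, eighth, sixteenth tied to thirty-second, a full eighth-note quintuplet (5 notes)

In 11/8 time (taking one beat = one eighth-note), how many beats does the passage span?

One eighth-note beat = 4 thirty-second notes.
Working in thirty-second notes: double-dotted quarter = 14; quarter note = 8; eighth tied to sixteenth (eighth + sixteenth) = 6; eighth = 4; double-dotted quarter = 14; quarter tied to eighth (quarter + eighth) = 12; eighth = 4; thirty-second tied to sixteenth (thirty-second + sixteenth) = 3; sixteenth = 2; eighth = 4; sixteenth tied to thirty-second (sixteenth + thirty-second) = 3; a full eighth-note quintuplet (5 notes) (five quintuplet eighths span one half) = 16.
Adding: 14 + 8 + 6 + 4 + 14 + 12 + 4 + 3 + 2 + 4 + 3 + 16 = 90.
90 ÷ 4 = 22.5 beats.

22.5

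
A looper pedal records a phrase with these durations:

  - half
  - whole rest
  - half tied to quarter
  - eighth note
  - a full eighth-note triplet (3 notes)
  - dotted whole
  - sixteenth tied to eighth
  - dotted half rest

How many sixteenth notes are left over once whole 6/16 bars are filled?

One bar of 6/16 = 6 sixteenth notes.
Each duration in sixteenth notes: half = 8; whole rest = 16; half tied to quarter (half + quarter) = 12; eighth note = 2; a full eighth-note triplet (3 notes) (three triplet eighths span one quarter) = 4; dotted whole = 24; sixteenth tied to eighth (sixteenth + eighth) = 3; dotted half rest = 12.
Total: 8 + 16 + 12 + 2 + 4 + 24 + 3 + 12 = 81.
81 ÷ 6 = 13 complete bars with 3 sixteenth notes remaining.

3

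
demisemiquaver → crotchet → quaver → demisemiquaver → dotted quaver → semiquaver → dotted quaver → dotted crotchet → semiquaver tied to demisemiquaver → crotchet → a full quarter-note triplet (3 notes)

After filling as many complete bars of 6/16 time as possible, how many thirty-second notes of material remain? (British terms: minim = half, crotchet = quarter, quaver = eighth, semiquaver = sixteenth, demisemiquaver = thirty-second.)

One bar of 6/16 = 12 thirty-second notes.
Express everything in thirty-second notes: demisemiquaver = 1; crotchet = 8; quaver = 4; demisemiquaver = 1; dotted quaver = 6; semiquaver = 2; dotted quaver = 6; dotted crotchet = 12; semiquaver tied to demisemiquaver (semiquaver + demisemiquaver) = 3; crotchet = 8; a full quarter-note triplet (3 notes) (three triplet quarters span one half) = 16.
Adding: 1 + 8 + 4 + 1 + 6 + 2 + 6 + 12 + 3 + 8 + 16 = 67.
67 ÷ 12 = 5 complete bars with 7 thirty-second notes remaining.

7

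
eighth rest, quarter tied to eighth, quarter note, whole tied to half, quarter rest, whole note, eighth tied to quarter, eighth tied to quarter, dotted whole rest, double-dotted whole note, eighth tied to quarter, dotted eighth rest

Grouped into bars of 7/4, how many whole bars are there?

One bar of 7/4 = 28 sixteenth notes.
Express everything in sixteenth notes: eighth rest = 2; quarter tied to eighth (quarter + eighth) = 6; quarter note = 4; whole tied to half (whole + half) = 24; quarter rest = 4; whole note = 16; eighth tied to quarter (eighth + quarter) = 6; eighth tied to quarter (eighth + quarter) = 6; dotted whole rest = 24; double-dotted whole note = 28; eighth tied to quarter (eighth + quarter) = 6; dotted eighth rest = 3.
Total: 2 + 6 + 4 + 24 + 4 + 16 + 6 + 6 + 24 + 28 + 6 + 3 = 129.
129 ÷ 28 = 4 complete bars with 17 left over.

4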